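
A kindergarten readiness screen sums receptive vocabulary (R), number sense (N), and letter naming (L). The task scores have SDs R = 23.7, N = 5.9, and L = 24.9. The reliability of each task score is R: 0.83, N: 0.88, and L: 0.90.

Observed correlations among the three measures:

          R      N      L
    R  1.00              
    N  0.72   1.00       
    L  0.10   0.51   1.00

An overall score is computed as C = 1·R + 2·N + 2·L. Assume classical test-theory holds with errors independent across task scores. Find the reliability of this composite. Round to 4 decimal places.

0.9185

Var(C) = 23.7² + 2²·5.9² + 2²·24.9² + 2·[2·23.7·5.9·0.72 + 2·23.7·24.9·0.10 + 4·5.9·24.9·0.51] = 3180.97 + 1238.16 = 4419.13.
With uncorrelated errors the cross-covariances are all true-score covariance, so they carry over unchanged; only the diagonal terms shrink to ρᵢσᵢ².
True-score variance = [23.7²·0.83 + 2²·5.9²·0.88 + 2²·24.9²·0.90] + 1238.16 = 2820.77 + 1238.16 = 4058.93.
Reliability = 4058.93 / 4419.13 = 0.9185.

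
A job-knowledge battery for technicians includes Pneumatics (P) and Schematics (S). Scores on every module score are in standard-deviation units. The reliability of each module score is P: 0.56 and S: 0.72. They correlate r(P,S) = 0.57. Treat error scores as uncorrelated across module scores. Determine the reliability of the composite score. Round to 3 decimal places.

Var(P+S) = 2 + 2·[0.57] = 2 + 1.14 = 3.14.
Under uncorrelated errors the observed covariances equal the true-score covariances, so only the own-variance terms attenuate.
True-score variance = [0.56 + 0.72] + 1.14 = 1.28 + 1.14 = 2.42.
Reliability = 2.42 / 3.14 = 0.771.

0.771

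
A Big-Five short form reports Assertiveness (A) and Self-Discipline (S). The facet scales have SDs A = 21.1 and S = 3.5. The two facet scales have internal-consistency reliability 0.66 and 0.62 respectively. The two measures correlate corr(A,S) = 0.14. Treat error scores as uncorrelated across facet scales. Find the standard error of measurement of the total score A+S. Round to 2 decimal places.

12.49

Var(total) = 457.46 + 20.678 = 478.138.
True-score variance = 301.434 + 20.678 = 322.112, so reliability = 0.6737.
Error variance = 478.138 − 322.112 = 156.026; SEM = √156.026 = 12.49.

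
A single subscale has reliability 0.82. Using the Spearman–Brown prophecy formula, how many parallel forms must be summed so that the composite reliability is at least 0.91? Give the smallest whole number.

k ≥ ρ*(1−ρ₁)/(ρ₁(1−ρ*)) = 0.91·0.18 / (0.82·0.09) = 2.220.
Smallest integer k = 3.

3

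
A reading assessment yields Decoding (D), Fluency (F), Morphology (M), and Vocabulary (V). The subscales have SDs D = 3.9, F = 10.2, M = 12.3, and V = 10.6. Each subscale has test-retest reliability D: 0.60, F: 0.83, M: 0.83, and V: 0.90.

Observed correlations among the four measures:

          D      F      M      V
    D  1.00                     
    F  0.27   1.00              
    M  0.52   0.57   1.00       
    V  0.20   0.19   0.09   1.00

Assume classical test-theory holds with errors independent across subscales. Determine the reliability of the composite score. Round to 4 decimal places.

Var(D+F+M+V) = 3.9² + 10.2² + 12.3² + 10.6² + 2·[3.9·10.2·0.27 + 3.9·12.3·0.52 + 3.9·10.6·0.20 + 10.2·12.3·0.57 + 10.2·10.6·0.19 + 12.3·10.6·0.09] = 382.9 + 295.484 = 678.384.
Because errors are independent across components, Cov(Tᵢ,Tⱼ) = Cov(Xᵢ,Xⱼ); the off-diagonal part of the true-score variance is the same as above.
True-score variance = [3.9²·0.60 + 10.2²·0.83 + 12.3²·0.83 + 10.6²·0.90] + 295.484 = 322.174 + 295.484 = 617.658.
Reliability = 617.658 / 678.384 = 0.9105.

0.9105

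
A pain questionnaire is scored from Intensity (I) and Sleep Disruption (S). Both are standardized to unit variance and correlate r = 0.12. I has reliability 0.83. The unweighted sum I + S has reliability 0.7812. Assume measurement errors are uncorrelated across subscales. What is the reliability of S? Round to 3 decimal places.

0.680

Var(I+S) = 2 + 2·0.12 = 2.240.
True-score variance = ρ_I + ρ_S + 2·0.12, so 0.7812 = (0.83 + ρ_S + 0.24) / 2.240.
ρ_S = 0.7812·2.240 − 0.83 − 0.24 = 0.680.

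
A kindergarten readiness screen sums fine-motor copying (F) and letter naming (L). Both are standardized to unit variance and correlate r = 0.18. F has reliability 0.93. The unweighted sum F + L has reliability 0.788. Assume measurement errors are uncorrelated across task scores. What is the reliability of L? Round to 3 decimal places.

Var(F+L) = 2 + 2·0.18 = 2.360.
True-score variance = ρ_F + ρ_L + 2·0.18, so 0.788 = (0.93 + ρ_L + 0.36) / 2.360.
ρ_L = 0.788·2.360 − 0.93 − 0.36 = 0.570.

0.570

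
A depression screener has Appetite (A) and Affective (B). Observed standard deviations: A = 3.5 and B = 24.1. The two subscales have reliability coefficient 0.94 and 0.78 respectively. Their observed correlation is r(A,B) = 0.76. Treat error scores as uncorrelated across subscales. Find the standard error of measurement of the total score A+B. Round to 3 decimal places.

Var(total) = 593.06 + 128.212 = 721.272.
True-score variance = 464.547 + 128.212 = 592.759, so reliability = 0.8218.
Error variance = 721.272 − 592.759 = 128.513; SEM = √128.513 = 11.336.

11.336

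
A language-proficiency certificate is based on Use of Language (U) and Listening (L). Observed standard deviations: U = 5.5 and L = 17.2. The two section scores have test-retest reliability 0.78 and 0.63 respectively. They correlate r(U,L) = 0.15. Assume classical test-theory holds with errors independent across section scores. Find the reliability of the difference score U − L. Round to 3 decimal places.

0.610

Var(U−L) = 5.5² + 17.2² − 2·5.5·17.2·0.15 = 326.09 − 28.38 = 297.71.
Because errors are independent across components, Cov(Tᵢ,Tⱼ) = Cov(Xᵢ,Xⱼ); the off-diagonal part of the true-score variance is the same as above.
True-score variance = [5.5²·0.78 + 17.2²·0.63] − 28.38 = 209.974 − 28.38 = 181.594.
Reliability = 181.594 / 297.71 = 0.610.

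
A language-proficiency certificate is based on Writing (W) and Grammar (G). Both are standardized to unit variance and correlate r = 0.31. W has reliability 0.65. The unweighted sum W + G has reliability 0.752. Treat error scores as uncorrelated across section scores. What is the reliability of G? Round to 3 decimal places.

Var(W+G) = 2 + 2·0.31 = 2.620.
True-score variance = ρ_W + ρ_G + 2·0.31, so 0.752 = (0.65 + ρ_G + 0.62) / 2.620.
ρ_G = 0.752·2.620 − 0.65 − 0.62 = 0.700.

0.700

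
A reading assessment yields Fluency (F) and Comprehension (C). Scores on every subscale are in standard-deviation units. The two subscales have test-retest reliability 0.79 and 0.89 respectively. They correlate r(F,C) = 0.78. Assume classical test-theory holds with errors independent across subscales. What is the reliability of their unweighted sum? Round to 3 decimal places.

Var(F+C) = 2 + 2·[0.78] = 2 + 1.56 = 3.56.
Because errors are independent across components, Cov(Tᵢ,Tⱼ) = Cov(Xᵢ,Xⱼ); the off-diagonal part of the true-score variance is the same as above.
True-score variance = [0.79 + 0.89] + 1.56 = 1.68 + 1.56 = 3.24.
Reliability = 3.24 / 3.56 = 0.910.

0.910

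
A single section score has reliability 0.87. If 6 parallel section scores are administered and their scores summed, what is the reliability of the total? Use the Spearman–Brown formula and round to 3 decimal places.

ρ_k = kρ / (1 + (k−1)ρ) = 6·0.87 / (1 + 5·0.87) = 5.220 / 5.350 = 0.976.

0.976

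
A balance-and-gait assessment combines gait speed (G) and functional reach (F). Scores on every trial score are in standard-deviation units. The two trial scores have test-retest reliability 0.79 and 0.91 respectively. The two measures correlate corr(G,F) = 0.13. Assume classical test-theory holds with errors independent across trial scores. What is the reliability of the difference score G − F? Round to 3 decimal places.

0.828

Var(G−F) = 1 + 1 − 2·0.13 = 2 − 0.26 = 1.74.
With uncorrelated errors the cross-covariances are all true-score covariance, so they carry over unchanged; only the diagonal terms shrink to ρᵢσᵢ².
True-score variance = [0.79 + 0.91] − 0.26 = 1.7 − 0.26 = 1.44.
Reliability = 1.44 / 1.74 = 0.828.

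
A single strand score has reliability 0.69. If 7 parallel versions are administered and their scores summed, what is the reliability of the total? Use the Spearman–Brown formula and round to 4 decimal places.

0.9397

ρ_k = kρ / (1 + (k−1)ρ) = 7·0.69 / (1 + 6·0.69) = 4.830 / 5.140 = 0.9397.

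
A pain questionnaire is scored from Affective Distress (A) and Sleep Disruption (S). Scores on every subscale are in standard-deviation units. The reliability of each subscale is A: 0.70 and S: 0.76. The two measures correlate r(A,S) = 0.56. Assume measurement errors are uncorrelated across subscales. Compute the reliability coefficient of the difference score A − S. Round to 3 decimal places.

0.386

Var(A−S) = 1 + 1 − 2·0.56 = 2 − 1.12 = 0.88.
With uncorrelated errors the cross-covariances are all true-score covariance, so they carry over unchanged; only the diagonal terms shrink to ρᵢσᵢ².
True-score variance = [0.70 + 0.76] − 1.12 = 1.46 − 1.12 = 0.34.
Reliability = 0.34 / 0.88 = 0.386.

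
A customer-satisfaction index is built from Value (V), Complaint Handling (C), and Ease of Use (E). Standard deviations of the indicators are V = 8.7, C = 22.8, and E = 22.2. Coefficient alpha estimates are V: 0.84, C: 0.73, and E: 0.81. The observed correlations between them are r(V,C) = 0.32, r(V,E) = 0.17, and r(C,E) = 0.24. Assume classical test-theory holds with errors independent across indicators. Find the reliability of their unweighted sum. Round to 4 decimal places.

Var(V+C+E) = 8.7² + 22.8² + 22.2² + 2·[8.7·22.8·0.32 + 8.7·22.2·0.17 + 22.8·22.2·0.24] = 1088.37 + 435.575 = 1523.94.
Under uncorrelated errors the observed covariances equal the true-score covariances, so only the own-variance terms attenuate.
True-score variance = [8.7²·0.84 + 22.8²·0.73 + 22.2²·0.81] + 435.575 = 842.263 + 435.575 = 1277.84.
Reliability = 1277.84 / 1523.94 = 0.8385.

0.8385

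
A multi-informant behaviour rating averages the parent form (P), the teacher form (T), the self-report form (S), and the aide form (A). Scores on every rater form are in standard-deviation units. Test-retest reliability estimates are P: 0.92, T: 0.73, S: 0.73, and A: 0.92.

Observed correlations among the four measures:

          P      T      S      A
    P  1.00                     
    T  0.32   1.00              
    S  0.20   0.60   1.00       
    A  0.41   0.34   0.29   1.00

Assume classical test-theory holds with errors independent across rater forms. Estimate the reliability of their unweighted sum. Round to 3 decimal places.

0.916

Var(P+T+S+A) = 4 + 2·[0.32 + 0.20 + 0.41 + 0.60 + 0.34 + 0.29] = 4 + 4.32 = 8.32.
Under uncorrelated errors the observed covariances equal the true-score covariances, so only the own-variance terms attenuate.
True-score variance = [0.92 + 0.73 + 0.73 + 0.92] + 4.32 = 3.3 + 4.32 = 7.62.
Reliability = 7.62 / 8.32 = 0.916.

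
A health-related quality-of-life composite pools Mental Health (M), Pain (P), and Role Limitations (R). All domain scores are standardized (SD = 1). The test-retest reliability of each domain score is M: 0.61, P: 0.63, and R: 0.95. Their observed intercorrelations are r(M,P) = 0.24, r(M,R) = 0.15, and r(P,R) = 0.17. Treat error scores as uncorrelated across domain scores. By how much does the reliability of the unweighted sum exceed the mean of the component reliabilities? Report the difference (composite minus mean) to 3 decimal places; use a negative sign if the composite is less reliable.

Var(sum) = 3 + 1.12 = 4.12; true-score variance = 2.19 + 1.12 = 3.31; composite reliability = 0.8034.
Mean component reliability = 0.7300.
Difference = 0.8034 − 0.7300 = 0.073.

0.073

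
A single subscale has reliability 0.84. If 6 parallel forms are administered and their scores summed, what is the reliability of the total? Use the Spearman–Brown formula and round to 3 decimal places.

ρ_k = kρ / (1 + (k−1)ρ) = 6·0.84 / (1 + 5·0.84) = 5.040 / 5.200 = 0.969.

0.969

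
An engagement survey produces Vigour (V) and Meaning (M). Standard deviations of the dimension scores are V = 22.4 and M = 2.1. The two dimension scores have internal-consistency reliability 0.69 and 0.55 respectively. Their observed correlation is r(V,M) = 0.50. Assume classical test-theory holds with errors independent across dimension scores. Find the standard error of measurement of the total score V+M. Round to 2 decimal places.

12.55

Var(total) = 506.17 + 47.04 = 553.21.
True-score variance = 348.64 + 47.04 = 395.68, so reliability = 0.7152.
Error variance = 553.21 − 395.68 = 157.53; SEM = √157.53 = 12.55.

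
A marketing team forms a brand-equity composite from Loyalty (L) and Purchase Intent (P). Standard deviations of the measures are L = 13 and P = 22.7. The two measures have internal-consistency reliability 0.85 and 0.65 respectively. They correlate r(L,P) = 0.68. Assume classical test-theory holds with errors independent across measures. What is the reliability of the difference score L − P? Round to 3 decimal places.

0.273

Var(L−P) = 13² + 22.7² − 2·13·22.7·0.68 = 684.29 − 401.336 = 282.954.
With uncorrelated errors the cross-covariances are all true-score covariance, so they carry over unchanged; only the diagonal terms shrink to ρᵢσᵢ².
True-score variance = [13²·0.85 + 22.7²·0.65] − 401.336 = 478.588 − 401.336 = 77.2525.
Reliability = 77.2525 / 282.954 = 0.273.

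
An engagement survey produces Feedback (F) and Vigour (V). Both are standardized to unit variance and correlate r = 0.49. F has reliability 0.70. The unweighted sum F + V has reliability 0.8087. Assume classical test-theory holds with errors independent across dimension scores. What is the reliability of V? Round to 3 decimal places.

Var(F+V) = 2 + 2·0.49 = 2.980.
True-score variance = ρ_F + ρ_V + 2·0.49, so 0.8087 = (0.70 + ρ_V + 0.98) / 2.980.
ρ_V = 0.8087·2.980 − 0.70 − 0.98 = 0.730.

0.730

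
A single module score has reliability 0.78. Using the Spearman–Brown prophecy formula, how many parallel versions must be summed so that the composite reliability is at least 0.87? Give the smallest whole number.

2

k ≥ ρ*(1−ρ₁)/(ρ₁(1−ρ*)) = 0.87·0.22 / (0.78·0.13) = 1.888.
Smallest integer k = 2.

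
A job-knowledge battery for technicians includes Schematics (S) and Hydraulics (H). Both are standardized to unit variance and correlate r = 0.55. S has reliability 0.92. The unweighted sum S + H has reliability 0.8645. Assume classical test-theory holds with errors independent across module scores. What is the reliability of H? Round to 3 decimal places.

0.660

Var(S+H) = 2 + 2·0.55 = 3.100.
True-score variance = ρ_S + ρ_H + 2·0.55, so 0.8645 = (0.92 + ρ_H + 1.10) / 3.100.
ρ_H = 0.8645·3.100 − 0.92 − 1.10 = 0.660.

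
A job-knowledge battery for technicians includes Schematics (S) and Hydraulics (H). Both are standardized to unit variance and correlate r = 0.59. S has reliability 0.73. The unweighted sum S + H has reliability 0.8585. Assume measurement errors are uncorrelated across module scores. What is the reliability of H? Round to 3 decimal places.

0.820

Var(S+H) = 2 + 2·0.59 = 3.180.
True-score variance = ρ_S + ρ_H + 2·0.59, so 0.8585 = (0.73 + ρ_H + 1.18) / 3.180.
ρ_H = 0.8585·3.180 − 0.73 − 1.18 = 0.820.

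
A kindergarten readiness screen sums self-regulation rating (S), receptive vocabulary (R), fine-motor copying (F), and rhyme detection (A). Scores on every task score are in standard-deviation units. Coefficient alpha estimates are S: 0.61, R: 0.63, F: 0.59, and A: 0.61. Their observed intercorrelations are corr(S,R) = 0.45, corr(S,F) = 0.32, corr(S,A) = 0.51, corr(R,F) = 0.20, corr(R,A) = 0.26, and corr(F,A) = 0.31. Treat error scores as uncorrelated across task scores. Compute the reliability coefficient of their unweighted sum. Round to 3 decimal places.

0.807

Var(S+R+F+A) = 4 + 2·[0.45 + 0.32 + 0.51 + 0.20 + 0.26 + 0.31] = 4 + 4.1 = 8.1.
With uncorrelated errors the cross-covariances are all true-score covariance, so they carry over unchanged; only the diagonal terms shrink to ρᵢσᵢ².
True-score variance = [0.61 + 0.63 + 0.59 + 0.61] + 4.1 = 2.44 + 4.1 = 6.54.
Reliability = 6.54 / 8.1 = 0.807.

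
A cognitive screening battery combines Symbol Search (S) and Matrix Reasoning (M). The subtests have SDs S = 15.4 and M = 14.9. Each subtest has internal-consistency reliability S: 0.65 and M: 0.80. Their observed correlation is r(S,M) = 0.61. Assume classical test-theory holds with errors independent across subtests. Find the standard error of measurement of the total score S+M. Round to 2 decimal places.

11.29

Var(total) = 459.17 + 279.941 = 739.111.
True-score variance = 331.762 + 279.941 = 611.703, so reliability = 0.8276.
Error variance = 739.111 − 611.703 = 127.408; SEM = √127.408 = 11.29.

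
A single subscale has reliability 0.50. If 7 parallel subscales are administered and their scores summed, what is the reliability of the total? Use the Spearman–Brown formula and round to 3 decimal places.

ρ_k = kρ / (1 + (k−1)ρ) = 7·0.50 / (1 + 6·0.50) = 3.500 / 4.000 = 0.875.

0.875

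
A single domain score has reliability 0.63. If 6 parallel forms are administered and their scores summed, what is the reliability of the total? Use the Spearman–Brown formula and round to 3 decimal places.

ρ_k = kρ / (1 + (k−1)ρ) = 6·0.63 / (1 + 5·0.63) = 3.780 / 4.150 = 0.911.

0.911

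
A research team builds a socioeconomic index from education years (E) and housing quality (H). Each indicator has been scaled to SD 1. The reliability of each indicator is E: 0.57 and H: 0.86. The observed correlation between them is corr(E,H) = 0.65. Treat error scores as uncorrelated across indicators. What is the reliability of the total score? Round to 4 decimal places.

0.8273

Var(E+H) = 2 + 2·[0.65] = 2 + 1.3 = 3.3.
With uncorrelated errors the cross-covariances are all true-score covariance, so they carry over unchanged; only the diagonal terms shrink to ρᵢσᵢ².
True-score variance = [0.57 + 0.86] + 1.3 = 1.43 + 1.3 = 2.73.
Reliability = 2.73 / 3.3 = 0.8273.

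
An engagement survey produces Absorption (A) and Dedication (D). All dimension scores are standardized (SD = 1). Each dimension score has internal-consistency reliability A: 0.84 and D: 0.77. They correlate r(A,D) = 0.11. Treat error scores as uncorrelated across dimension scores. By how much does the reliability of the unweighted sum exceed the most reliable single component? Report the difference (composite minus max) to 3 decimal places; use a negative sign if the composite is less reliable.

-0.016

Var(sum) = 2 + 0.22 = 2.22; true-score variance = 1.61 + 0.22 = 1.83; composite reliability = 0.8243.
Max component reliability = 0.8400.
Difference = 0.8243 − 0.8400 = -0.016.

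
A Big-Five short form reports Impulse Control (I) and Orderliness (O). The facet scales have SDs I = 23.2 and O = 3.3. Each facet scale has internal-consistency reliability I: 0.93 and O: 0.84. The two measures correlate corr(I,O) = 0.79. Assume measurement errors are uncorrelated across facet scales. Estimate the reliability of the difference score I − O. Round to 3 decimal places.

0.908

Var(I−O) = 23.2² + 3.3² − 2·23.2·3.3·0.79 = 549.13 − 120.965 = 428.165.
Under uncorrelated errors the observed covariances equal the true-score covariances, so only the own-variance terms attenuate.
True-score variance = [23.2²·0.93 + 3.3²·0.84] − 120.965 = 509.711 − 120.965 = 388.746.
Reliability = 388.746 / 428.165 = 0.908.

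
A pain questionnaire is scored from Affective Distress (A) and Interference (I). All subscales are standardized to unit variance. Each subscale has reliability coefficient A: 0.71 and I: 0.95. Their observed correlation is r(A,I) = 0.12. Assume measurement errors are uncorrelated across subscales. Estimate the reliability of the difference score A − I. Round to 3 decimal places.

0.807

Var(A−I) = 1 + 1 − 2·0.12 = 2 − 0.24 = 1.76.
With uncorrelated errors the cross-covariances are all true-score covariance, so they carry over unchanged; only the diagonal terms shrink to ρᵢσᵢ².
True-score variance = [0.71 + 0.95] − 0.24 = 1.66 − 0.24 = 1.42.
Reliability = 1.42 / 1.76 = 0.807.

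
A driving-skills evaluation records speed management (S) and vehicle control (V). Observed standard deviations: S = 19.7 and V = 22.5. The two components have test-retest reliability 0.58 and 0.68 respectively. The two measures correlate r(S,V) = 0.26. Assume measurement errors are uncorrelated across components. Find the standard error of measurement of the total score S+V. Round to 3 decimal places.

Var(total) = 894.34 + 230.49 = 1124.83.
True-score variance = 569.342 + 230.49 = 799.832, so reliability = 0.7111.
Error variance = 1124.83 − 799.832 = 324.998; SEM = √324.998 = 18.028.

18.028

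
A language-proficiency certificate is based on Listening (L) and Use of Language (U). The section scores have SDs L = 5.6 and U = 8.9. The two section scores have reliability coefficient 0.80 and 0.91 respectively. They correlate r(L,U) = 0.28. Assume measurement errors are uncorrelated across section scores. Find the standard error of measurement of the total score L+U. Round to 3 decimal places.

Var(total) = 110.57 + 27.9104 = 138.48.
True-score variance = 97.1691 + 27.9104 = 125.079, so reliability = 0.9032.
Error variance = 138.48 − 125.079 = 13.4009; SEM = √13.4009 = 3.661.

3.661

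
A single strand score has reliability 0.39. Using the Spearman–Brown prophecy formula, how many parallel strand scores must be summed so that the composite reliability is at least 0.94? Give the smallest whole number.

k ≥ ρ*(1−ρ₁)/(ρ₁(1−ρ*)) = 0.94·0.61 / (0.39·0.06) = 24.504.
Smallest integer k = 25.

25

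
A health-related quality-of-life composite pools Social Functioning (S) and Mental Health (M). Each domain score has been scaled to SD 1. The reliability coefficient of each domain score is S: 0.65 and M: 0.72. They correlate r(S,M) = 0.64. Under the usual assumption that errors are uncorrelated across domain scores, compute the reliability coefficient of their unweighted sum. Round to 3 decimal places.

Var(S+M) = 2 + 2·[0.64] = 2 + 1.28 = 3.28.
Under uncorrelated errors the observed covariances equal the true-score covariances, so only the own-variance terms attenuate.
True-score variance = [0.65 + 0.72] + 1.28 = 1.37 + 1.28 = 2.65.
Reliability = 2.65 / 3.28 = 0.808.

0.808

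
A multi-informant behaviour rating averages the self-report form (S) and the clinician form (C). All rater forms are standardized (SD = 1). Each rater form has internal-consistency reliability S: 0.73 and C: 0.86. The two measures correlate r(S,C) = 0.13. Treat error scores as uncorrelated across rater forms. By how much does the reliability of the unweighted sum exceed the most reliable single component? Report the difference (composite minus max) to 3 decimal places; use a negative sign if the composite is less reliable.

-0.041

Var(sum) = 2 + 0.26 = 2.26; true-score variance = 1.59 + 0.26 = 1.85; composite reliability = 0.8186.
Max component reliability = 0.8600.
Difference = 0.8186 − 0.8600 = -0.041.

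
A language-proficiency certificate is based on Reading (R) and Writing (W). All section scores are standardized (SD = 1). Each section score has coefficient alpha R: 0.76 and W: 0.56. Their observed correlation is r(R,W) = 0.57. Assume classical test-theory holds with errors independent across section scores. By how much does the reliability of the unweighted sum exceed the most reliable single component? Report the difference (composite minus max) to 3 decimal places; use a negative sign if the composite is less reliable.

Var(sum) = 2 + 1.14 = 3.14; true-score variance = 1.32 + 1.14 = 2.46; composite reliability = 0.7834.
Max component reliability = 0.7600.
Difference = 0.7834 − 0.7600 = 0.023.

0.023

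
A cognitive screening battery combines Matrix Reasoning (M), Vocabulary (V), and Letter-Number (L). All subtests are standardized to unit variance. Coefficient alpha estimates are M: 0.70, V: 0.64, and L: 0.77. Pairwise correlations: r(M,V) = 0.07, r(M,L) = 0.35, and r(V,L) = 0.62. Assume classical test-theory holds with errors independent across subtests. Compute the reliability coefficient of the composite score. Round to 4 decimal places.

Var(M+V+L) = 3 + 2·[0.07 + 0.35 + 0.62] = 3 + 2.08 = 5.08.
Because errors are independent across components, Cov(Tᵢ,Tⱼ) = Cov(Xᵢ,Xⱼ); the off-diagonal part of the true-score variance is the same as above.
True-score variance = [0.70 + 0.64 + 0.77] + 2.08 = 2.11 + 2.08 = 4.19.
Reliability = 4.19 / 5.08 = 0.8248.

0.8248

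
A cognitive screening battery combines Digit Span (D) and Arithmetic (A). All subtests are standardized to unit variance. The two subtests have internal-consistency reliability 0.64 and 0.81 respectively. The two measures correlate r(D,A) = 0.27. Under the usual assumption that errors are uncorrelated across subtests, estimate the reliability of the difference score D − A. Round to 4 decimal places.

0.6233

Var(D−A) = 1 + 1 − 2·0.27 = 2 − 0.54 = 1.46.
Under uncorrelated errors the observed covariances equal the true-score covariances, so only the own-variance terms attenuate.
True-score variance = [0.64 + 0.81] − 0.54 = 1.45 − 0.54 = 0.91.
Reliability = 0.91 / 1.46 = 0.6233.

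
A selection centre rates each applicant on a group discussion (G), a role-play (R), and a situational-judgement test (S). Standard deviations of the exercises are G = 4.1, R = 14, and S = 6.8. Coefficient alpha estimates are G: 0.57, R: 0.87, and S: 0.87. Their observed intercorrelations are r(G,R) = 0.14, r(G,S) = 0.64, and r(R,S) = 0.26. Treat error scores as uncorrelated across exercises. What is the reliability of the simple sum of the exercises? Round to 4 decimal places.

0.8925

Var(G+R+S) = 4.1² + 14² + 6.8² + 2·[4.1·14·0.14 + 4.1·6.8·0.64 + 14·6.8·0.26] = 259.05 + 101.262 = 360.312.
Because errors are independent across components, Cov(Tᵢ,Tⱼ) = Cov(Xᵢ,Xⱼ); the off-diagonal part of the true-score variance is the same as above.
True-score variance = [4.1²·0.57 + 14²·0.87 + 6.8²·0.87] + 101.262 = 220.331 + 101.262 = 321.593.
Reliability = 321.593 / 360.312 = 0.8925.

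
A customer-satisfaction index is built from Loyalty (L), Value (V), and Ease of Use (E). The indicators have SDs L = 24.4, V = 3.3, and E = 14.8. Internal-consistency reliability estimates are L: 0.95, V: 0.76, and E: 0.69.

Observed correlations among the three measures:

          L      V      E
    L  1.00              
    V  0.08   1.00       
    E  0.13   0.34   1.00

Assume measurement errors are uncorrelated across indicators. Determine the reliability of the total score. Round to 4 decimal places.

0.8961

Var(L+V+E) = 24.4² + 3.3² + 14.8² + 2·[24.4·3.3·0.08 + 24.4·14.8·0.13 + 3.3·14.8·0.34] = 825.29 + 139.986 = 965.276.
Because errors are independent across components, Cov(Tᵢ,Tⱼ) = Cov(Xᵢ,Xⱼ); the off-diagonal part of the true-score variance is the same as above.
True-score variance = [24.4²·0.95 + 3.3²·0.76 + 14.8²·0.69] + 139.986 = 725.006 + 139.986 = 864.992.
Reliability = 864.992 / 965.276 = 0.8961.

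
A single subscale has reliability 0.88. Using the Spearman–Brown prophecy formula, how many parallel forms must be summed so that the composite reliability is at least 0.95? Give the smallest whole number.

3

k ≥ ρ*(1−ρ₁)/(ρ₁(1−ρ*)) = 0.95·0.12 / (0.88·0.05) = 2.591.
Smallest integer k = 3.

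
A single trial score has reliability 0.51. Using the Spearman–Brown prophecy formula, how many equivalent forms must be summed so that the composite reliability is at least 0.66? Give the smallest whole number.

k ≥ ρ*(1−ρ₁)/(ρ₁(1−ρ*)) = 0.66·0.49 / (0.51·0.34) = 1.865.
Smallest integer k = 2.

2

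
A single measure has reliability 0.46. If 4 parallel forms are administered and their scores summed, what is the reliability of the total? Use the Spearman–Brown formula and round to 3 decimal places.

ρ_k = kρ / (1 + (k−1)ρ) = 4·0.46 / (1 + 3·0.46) = 1.840 / 2.380 = 0.773.

0.773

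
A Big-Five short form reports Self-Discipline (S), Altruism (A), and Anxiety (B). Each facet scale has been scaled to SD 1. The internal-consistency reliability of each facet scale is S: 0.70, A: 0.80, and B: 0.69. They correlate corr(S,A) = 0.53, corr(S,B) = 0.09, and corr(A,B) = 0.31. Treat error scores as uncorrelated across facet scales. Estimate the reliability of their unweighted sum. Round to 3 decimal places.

0.833

Var(S+A+B) = 3 + 2·[0.53 + 0.09 + 0.31] = 3 + 1.86 = 4.86.
Under uncorrelated errors the observed covariances equal the true-score covariances, so only the own-variance terms attenuate.
True-score variance = [0.70 + 0.80 + 0.69] + 1.86 = 2.19 + 1.86 = 4.05.
Reliability = 4.05 / 4.86 = 0.833.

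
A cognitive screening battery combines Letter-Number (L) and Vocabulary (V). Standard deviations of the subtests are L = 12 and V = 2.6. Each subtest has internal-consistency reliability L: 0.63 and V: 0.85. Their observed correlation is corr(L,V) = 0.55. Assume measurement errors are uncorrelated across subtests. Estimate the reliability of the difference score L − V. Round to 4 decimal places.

0.5337

Var(L−V) = 12² + 2.6² − 2·12·2.6·0.55 = 150.76 − 34.32 = 116.44.
With uncorrelated errors the cross-covariances are all true-score covariance, so they carry over unchanged; only the diagonal terms shrink to ρᵢσᵢ².
True-score variance = [12²·0.63 + 2.6²·0.85] − 34.32 = 96.466 − 34.32 = 62.146.
Reliability = 62.146 / 116.44 = 0.5337.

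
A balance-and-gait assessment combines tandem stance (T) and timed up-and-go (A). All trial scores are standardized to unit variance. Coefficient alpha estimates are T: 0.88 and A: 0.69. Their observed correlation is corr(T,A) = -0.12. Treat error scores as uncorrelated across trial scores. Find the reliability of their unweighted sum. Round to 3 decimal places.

0.756

Var(T+A) = 2 + 2·[(-0.12)] = 2 − 0.24 = 1.76.
Under uncorrelated errors the observed covariances equal the true-score covariances, so only the own-variance terms attenuate.
True-score variance = [0.88 + 0.69] − 0.24 = 1.57 − 0.24 = 1.33.
Reliability = 1.33 / 1.76 = 0.756.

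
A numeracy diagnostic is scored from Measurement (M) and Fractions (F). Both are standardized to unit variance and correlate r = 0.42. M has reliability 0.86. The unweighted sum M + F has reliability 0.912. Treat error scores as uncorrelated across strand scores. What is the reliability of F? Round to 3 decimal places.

Var(M+F) = 2 + 2·0.42 = 2.840.
True-score variance = ρ_M + ρ_F + 2·0.42, so 0.912 = (0.86 + ρ_F + 0.84) / 2.840.
ρ_F = 0.912·2.840 − 0.86 − 0.84 = 0.890.

0.890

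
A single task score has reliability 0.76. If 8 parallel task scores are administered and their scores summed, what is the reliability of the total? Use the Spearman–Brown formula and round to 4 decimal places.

ρ_k = kρ / (1 + (k−1)ρ) = 8·0.76 / (1 + 7·0.76) = 6.080 / 6.320 = 0.9620.

0.9620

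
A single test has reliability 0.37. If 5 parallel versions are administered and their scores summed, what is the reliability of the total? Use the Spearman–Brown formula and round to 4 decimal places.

ρ_k = kρ / (1 + (k−1)ρ) = 5·0.37 / (1 + 4·0.37) = 1.850 / 2.480 = 0.7460.

0.7460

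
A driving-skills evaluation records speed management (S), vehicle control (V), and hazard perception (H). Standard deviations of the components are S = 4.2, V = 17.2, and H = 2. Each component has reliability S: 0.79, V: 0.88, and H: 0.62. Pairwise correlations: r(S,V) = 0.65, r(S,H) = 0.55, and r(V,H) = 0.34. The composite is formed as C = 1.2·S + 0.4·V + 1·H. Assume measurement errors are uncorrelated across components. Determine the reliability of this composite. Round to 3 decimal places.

0.912

Var(C) = 1.2²·4.2² + 0.4²·17.2² + 2² + 2·[0.48·4.2·17.2·0.65 + 1.2·4.2·2·0.55 + 0.4·17.2·2·0.34] = 76.736 + 65.5226 = 142.259.
Under uncorrelated errors the observed covariances equal the true-score covariances, so only the own-variance terms attenuate.
True-score variance = [1.2²·4.2²·0.79 + 0.4²·17.2²·0.88 + 2²·0.62] + 65.5226 = 64.2015 + 65.5226 = 129.724.
Reliability = 129.724 / 142.259 = 0.912.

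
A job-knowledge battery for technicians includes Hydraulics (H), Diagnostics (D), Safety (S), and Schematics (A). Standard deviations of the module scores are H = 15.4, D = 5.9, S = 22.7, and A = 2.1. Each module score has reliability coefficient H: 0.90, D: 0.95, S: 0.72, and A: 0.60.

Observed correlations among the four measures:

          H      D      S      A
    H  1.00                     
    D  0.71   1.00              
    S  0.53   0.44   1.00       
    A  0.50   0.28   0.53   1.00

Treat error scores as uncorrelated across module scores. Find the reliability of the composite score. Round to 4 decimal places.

Var(H+D+S+A) = 15.4² + 5.9² + 22.7² + 2.1² + 2·[15.4·5.9·0.71 + 15.4·22.7·0.53 + 15.4·2.1·0.50 + 5.9·22.7·0.44 + 5.9·2.1·0.28 + 22.7·2.1·0.53] = 791.67 + 707.243 = 1498.91.
Because errors are independent across components, Cov(Tᵢ,Tⱼ) = Cov(Xᵢ,Xⱼ); the off-diagonal part of the true-score variance is the same as above.
True-score variance = [15.4²·0.90 + 5.9²·0.95 + 22.7²·0.72 + 2.1²·0.60] + 707.243 = 620.168 + 707.243 = 1327.41.
Reliability = 1327.41 / 1498.91 = 0.8856.

0.8856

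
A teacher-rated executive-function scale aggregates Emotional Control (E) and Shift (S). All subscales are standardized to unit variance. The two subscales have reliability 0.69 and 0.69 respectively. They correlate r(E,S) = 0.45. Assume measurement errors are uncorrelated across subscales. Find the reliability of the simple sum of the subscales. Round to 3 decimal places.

0.786

Var(E+S) = 2 + 2·[0.45] = 2 + 0.9 = 2.9.
Under uncorrelated errors the observed covariances equal the true-score covariances, so only the own-variance terms attenuate.
True-score variance = [0.69 + 0.69] + 0.9 = 1.38 + 0.9 = 2.28.
Reliability = 2.28 / 2.9 = 0.786.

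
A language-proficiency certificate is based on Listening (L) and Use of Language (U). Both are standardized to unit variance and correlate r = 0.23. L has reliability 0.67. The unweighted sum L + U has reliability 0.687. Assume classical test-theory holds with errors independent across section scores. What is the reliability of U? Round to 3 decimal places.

Var(L+U) = 2 + 2·0.23 = 2.460.
True-score variance = ρ_L + ρ_U + 2·0.23, so 0.687 = (0.67 + ρ_U + 0.46) / 2.460.
ρ_U = 0.687·2.460 − 0.67 − 0.46 = 0.560.

0.560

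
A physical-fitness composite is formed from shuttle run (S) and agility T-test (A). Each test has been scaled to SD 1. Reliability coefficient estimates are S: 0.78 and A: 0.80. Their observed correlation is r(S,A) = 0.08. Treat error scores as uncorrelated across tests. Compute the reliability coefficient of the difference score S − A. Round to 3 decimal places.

Var(S−A) = 1 + 1 − 2·0.08 = 2 − 0.16 = 1.84.
With uncorrelated errors the cross-covariances are all true-score covariance, so they carry over unchanged; only the diagonal terms shrink to ρᵢσᵢ².
True-score variance = [0.78 + 0.80] − 0.16 = 1.58 − 0.16 = 1.42.
Reliability = 1.42 / 1.84 = 0.772.

0.772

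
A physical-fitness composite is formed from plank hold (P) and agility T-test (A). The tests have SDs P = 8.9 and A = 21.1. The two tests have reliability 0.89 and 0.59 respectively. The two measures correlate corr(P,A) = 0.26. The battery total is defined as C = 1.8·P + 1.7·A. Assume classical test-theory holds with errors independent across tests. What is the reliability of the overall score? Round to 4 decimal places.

0.6983

Var(C) = 1.8²·8.9² + 1.7²·21.1² + 2·[3.06·8.9·21.1·0.26] = 1543.3 + 298.811 = 1842.11.
With uncorrelated errors the cross-covariances are all true-score covariance, so they carry over unchanged; only the diagonal terms shrink to ρᵢσᵢ².
True-score variance = [1.8²·8.9²·0.89 + 1.7²·21.1²·0.59] + 298.811 = 987.538 + 298.811 = 1286.35.
Reliability = 1286.35 / 1842.11 = 0.6983.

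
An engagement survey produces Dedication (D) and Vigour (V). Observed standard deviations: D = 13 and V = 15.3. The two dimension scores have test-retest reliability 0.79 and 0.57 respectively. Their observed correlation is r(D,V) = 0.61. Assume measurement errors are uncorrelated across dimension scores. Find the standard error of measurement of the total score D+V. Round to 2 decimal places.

11.67

Var(total) = 403.09 + 242.658 = 645.748.
True-score variance = 266.941 + 242.658 = 509.599, so reliability = 0.7892.
Error variance = 645.748 − 509.599 = 136.149; SEM = √136.149 = 11.67.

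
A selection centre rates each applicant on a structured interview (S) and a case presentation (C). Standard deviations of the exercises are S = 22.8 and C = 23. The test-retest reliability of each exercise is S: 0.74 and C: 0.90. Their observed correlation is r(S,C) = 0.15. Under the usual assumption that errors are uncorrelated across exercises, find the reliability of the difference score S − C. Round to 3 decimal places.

0.789

Var(S−C) = 22.8² + 23² − 2·22.8·23·0.15 = 1048.84 − 157.32 = 891.52.
Under uncorrelated errors the observed covariances equal the true-score covariances, so only the own-variance terms attenuate.
True-score variance = [22.8²·0.74 + 23²·0.90] − 157.32 = 860.782 − 157.32 = 703.462.
Reliability = 703.462 / 891.52 = 0.789.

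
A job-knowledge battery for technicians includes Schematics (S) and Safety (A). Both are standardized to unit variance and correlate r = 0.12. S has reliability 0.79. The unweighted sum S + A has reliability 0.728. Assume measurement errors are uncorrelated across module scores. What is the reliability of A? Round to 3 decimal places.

0.601

Var(S+A) = 2 + 2·0.12 = 2.240.
True-score variance = ρ_S + ρ_A + 2·0.12, so 0.728 = (0.79 + ρ_A + 0.24) / 2.240.
ρ_A = 0.728·2.240 − 0.79 − 0.24 = 0.601.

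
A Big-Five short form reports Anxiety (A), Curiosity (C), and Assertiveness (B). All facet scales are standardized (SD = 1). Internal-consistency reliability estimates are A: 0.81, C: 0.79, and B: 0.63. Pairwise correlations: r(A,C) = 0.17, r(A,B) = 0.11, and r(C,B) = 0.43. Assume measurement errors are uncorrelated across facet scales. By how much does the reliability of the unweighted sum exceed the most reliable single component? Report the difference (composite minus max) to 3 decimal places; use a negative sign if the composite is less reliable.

0.016

Var(sum) = 3 + 1.42 = 4.42; true-score variance = 2.23 + 1.42 = 3.65; composite reliability = 0.8258.
Max component reliability = 0.8100.
Difference = 0.8258 − 0.8100 = 0.016.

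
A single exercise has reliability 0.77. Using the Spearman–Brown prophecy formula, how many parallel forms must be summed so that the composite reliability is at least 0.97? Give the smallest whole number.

k ≥ ρ*(1−ρ₁)/(ρ₁(1−ρ*)) = 0.97·0.23 / (0.77·0.03) = 9.658.
Smallest integer k = 10.

10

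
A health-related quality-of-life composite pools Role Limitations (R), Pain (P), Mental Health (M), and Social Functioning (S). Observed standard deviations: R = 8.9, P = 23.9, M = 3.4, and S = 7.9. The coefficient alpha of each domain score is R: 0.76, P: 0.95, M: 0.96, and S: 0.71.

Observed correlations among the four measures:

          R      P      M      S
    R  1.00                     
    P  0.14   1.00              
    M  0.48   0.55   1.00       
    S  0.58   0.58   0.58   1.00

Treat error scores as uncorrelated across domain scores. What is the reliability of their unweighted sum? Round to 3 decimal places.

0.946

Var(R+P+M+S) = 8.9² + 23.9² + 3.4² + 7.9² + 2·[8.9·23.9·0.14 + 8.9·3.4·0.48 + 8.9·7.9·0.58 + 23.9·3.4·0.55 + 23.9·7.9·0.58 + 3.4·7.9·0.58] = 724.39 + 509.731 = 1234.12.
Under uncorrelated errors the observed covariances equal the true-score covariances, so only the own-variance terms attenuate.
True-score variance = [8.9²·0.76 + 23.9²·0.95 + 3.4²·0.96 + 7.9²·0.71] + 509.731 = 658.258 + 509.731 = 1167.99.
Reliability = 1167.99 / 1234.12 = 0.946.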